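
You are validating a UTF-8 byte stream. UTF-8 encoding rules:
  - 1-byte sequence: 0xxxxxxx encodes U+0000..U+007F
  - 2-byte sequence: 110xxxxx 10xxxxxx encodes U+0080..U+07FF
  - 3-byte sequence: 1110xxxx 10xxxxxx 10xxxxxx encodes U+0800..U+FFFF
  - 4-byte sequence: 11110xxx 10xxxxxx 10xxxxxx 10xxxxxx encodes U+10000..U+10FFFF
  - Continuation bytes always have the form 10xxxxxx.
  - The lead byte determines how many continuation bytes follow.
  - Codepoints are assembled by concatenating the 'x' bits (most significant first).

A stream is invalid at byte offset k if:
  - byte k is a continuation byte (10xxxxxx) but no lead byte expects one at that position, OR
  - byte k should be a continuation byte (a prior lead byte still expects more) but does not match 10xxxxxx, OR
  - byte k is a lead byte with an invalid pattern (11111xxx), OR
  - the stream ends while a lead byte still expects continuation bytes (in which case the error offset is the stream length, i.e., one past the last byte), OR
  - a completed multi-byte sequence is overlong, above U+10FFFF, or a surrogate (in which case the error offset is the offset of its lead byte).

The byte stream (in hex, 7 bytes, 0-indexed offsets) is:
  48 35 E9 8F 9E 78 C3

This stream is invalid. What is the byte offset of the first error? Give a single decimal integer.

Byte[0]=48: 1-byte ASCII. cp=U+0048
Byte[1]=35: 1-byte ASCII. cp=U+0035
Byte[2]=E9: 3-byte lead, need 2 cont bytes. acc=0x9
Byte[3]=8F: continuation. acc=(acc<<6)|0x0F=0x24F
Byte[4]=9E: continuation. acc=(acc<<6)|0x1E=0x93DE
Completed: cp=U+93DE (starts at byte 2)
Byte[5]=78: 1-byte ASCII. cp=U+0078
Byte[6]=C3: 2-byte lead, need 1 cont bytes. acc=0x3
Byte[7]: stream ended, expected continuation. INVALID

Answer: 7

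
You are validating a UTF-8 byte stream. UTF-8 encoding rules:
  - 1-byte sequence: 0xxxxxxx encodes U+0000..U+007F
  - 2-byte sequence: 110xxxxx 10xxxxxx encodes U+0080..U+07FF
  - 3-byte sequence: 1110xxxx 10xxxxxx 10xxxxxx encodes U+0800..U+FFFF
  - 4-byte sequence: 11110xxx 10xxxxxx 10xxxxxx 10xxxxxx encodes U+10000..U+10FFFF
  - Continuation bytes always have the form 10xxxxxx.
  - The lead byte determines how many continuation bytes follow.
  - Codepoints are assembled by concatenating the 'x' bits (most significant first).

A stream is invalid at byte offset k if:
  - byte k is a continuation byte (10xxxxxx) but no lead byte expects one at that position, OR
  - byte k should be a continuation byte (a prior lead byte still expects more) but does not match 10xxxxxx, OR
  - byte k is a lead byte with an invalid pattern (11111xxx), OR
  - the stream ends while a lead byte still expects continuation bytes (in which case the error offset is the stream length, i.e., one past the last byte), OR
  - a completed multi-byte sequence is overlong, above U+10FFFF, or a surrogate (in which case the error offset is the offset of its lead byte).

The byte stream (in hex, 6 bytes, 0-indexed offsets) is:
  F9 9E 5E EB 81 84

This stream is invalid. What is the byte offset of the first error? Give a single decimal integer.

Byte[0]=F9: INVALID lead byte (not 0xxx/110x/1110/11110)

Answer: 0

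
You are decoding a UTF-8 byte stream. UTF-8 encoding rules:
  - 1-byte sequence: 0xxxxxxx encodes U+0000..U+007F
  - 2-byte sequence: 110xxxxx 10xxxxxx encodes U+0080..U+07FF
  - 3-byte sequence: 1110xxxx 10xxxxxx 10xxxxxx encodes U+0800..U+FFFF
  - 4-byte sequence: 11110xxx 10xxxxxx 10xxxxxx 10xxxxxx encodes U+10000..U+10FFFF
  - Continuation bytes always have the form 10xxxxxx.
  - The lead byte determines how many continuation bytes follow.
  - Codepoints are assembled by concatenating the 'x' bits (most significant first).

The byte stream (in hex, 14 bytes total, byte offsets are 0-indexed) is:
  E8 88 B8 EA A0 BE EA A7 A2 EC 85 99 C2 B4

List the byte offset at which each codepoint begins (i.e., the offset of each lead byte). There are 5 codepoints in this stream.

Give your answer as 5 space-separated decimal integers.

Byte[0]=E8: 3-byte lead, need 2 cont bytes. acc=0x8
Byte[1]=88: continuation. acc=(acc<<6)|0x08=0x208
Byte[2]=B8: continuation. acc=(acc<<6)|0x38=0x8238
Completed: cp=U+8238 (starts at byte 0)
Byte[3]=EA: 3-byte lead, need 2 cont bytes. acc=0xA
Byte[4]=A0: continuation. acc=(acc<<6)|0x20=0x2A0
Byte[5]=BE: continuation. acc=(acc<<6)|0x3E=0xA83E
Completed: cp=U+A83E (starts at byte 3)
Byte[6]=EA: 3-byte lead, need 2 cont bytes. acc=0xA
Byte[7]=A7: continuation. acc=(acc<<6)|0x27=0x2A7
Byte[8]=A2: continuation. acc=(acc<<6)|0x22=0xA9E2
Completed: cp=U+A9E2 (starts at byte 6)
Byte[9]=EC: 3-byte lead, need 2 cont bytes. acc=0xC
Byte[10]=85: continuation. acc=(acc<<6)|0x05=0x305
Byte[11]=99: continuation. acc=(acc<<6)|0x19=0xC159
Completed: cp=U+C159 (starts at byte 9)
Byte[12]=C2: 2-byte lead, need 1 cont bytes. acc=0x2
Byte[13]=B4: continuation. acc=(acc<<6)|0x34=0xB4
Completed: cp=U+00B4 (starts at byte 12)

Answer: 0 3 6 9 12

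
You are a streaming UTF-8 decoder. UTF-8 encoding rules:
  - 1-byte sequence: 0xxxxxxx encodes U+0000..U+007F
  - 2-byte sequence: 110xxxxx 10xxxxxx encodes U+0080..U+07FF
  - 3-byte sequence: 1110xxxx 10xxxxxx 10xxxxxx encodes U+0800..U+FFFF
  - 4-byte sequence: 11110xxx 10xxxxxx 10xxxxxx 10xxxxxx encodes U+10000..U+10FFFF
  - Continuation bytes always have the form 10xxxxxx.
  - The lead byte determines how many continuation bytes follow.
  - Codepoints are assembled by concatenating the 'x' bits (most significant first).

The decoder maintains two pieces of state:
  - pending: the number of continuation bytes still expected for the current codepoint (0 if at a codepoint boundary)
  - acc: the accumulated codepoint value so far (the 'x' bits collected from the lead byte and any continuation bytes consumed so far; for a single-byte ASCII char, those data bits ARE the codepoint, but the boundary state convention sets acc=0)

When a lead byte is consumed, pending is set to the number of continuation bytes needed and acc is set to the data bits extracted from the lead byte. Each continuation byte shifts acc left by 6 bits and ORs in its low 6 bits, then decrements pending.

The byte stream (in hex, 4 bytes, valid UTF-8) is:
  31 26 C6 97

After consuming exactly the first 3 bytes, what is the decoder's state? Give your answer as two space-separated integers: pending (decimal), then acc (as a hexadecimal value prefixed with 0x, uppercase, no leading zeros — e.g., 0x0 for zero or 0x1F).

Answer: 1 0x6

Derivation:
Byte[0]=31: 1-byte. pending=0, acc=0x0
Byte[1]=26: 1-byte. pending=0, acc=0x0
Byte[2]=C6: 2-byte lead. pending=1, acc=0x6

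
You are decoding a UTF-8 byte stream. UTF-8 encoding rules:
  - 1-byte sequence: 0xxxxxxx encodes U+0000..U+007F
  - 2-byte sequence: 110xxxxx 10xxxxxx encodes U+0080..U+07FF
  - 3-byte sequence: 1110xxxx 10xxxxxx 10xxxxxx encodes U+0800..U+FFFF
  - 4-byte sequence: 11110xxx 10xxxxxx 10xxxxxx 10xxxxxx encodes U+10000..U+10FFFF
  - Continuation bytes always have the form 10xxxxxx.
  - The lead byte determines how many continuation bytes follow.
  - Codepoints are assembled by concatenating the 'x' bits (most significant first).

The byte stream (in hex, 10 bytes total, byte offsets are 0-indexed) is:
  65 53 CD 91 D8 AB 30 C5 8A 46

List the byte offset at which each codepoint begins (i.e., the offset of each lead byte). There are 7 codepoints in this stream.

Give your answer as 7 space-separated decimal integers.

Byte[0]=65: 1-byte ASCII. cp=U+0065
Byte[1]=53: 1-byte ASCII. cp=U+0053
Byte[2]=CD: 2-byte lead, need 1 cont bytes. acc=0xD
Byte[3]=91: continuation. acc=(acc<<6)|0x11=0x351
Completed: cp=U+0351 (starts at byte 2)
Byte[4]=D8: 2-byte lead, need 1 cont bytes. acc=0x18
Byte[5]=AB: continuation. acc=(acc<<6)|0x2B=0x62B
Completed: cp=U+062B (starts at byte 4)
Byte[6]=30: 1-byte ASCII. cp=U+0030
Byte[7]=C5: 2-byte lead, need 1 cont bytes. acc=0x5
Byte[8]=8A: continuation. acc=(acc<<6)|0x0A=0x14A
Completed: cp=U+014A (starts at byte 7)
Byte[9]=46: 1-byte ASCII. cp=U+0046

Answer: 0 1 2 4 6 7 9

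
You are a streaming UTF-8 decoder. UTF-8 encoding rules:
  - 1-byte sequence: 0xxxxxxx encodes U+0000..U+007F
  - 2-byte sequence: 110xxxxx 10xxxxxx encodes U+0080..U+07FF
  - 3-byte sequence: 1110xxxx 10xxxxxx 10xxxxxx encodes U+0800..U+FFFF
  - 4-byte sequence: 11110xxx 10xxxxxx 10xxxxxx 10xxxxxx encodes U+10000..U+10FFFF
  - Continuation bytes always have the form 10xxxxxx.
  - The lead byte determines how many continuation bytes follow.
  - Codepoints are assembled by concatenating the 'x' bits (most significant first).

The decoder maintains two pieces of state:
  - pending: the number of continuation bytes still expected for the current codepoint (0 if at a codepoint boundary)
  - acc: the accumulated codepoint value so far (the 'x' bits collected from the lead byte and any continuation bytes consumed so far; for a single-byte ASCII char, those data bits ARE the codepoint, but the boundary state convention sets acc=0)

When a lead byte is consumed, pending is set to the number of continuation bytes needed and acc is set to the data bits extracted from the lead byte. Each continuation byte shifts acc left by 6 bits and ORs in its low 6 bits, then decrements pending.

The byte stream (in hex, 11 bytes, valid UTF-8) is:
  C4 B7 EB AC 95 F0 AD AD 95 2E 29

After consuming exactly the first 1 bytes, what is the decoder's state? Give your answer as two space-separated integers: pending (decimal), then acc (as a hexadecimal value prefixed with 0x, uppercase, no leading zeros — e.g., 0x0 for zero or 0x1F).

Answer: 1 0x4

Derivation:
Byte[0]=C4: 2-byte lead. pending=1, acc=0x4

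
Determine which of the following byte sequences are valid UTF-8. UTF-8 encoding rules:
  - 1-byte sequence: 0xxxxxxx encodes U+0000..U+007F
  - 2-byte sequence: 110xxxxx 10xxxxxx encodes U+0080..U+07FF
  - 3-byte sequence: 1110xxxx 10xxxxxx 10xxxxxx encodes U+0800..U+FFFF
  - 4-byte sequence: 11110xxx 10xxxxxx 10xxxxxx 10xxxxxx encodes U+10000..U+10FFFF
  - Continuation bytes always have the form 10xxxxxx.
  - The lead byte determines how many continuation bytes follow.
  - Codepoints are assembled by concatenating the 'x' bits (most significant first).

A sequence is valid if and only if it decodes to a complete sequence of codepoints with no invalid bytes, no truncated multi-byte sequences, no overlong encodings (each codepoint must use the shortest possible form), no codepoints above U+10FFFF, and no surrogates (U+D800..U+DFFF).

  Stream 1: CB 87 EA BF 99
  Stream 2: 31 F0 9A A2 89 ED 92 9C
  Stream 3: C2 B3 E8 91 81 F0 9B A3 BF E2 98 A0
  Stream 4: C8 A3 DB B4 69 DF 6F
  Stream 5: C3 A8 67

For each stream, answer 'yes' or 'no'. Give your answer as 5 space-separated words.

Stream 1: decodes cleanly. VALID
Stream 2: decodes cleanly. VALID
Stream 3: decodes cleanly. VALID
Stream 4: error at byte offset 6. INVALID
Stream 5: decodes cleanly. VALID

Answer: yes yes yes no yes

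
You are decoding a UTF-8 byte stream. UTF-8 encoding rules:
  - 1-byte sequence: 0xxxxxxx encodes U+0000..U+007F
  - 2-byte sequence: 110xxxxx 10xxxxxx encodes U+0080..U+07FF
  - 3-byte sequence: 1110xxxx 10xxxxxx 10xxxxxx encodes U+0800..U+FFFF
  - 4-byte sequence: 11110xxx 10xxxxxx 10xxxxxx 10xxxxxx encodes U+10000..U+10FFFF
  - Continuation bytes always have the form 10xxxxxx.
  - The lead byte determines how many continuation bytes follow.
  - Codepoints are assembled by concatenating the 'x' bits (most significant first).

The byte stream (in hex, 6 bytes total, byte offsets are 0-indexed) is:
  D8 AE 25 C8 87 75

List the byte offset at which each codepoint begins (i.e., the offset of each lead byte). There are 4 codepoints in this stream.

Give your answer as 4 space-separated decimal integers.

Answer: 0 2 3 5

Derivation:
Byte[0]=D8: 2-byte lead, need 1 cont bytes. acc=0x18
Byte[1]=AE: continuation. acc=(acc<<6)|0x2E=0x62E
Completed: cp=U+062E (starts at byte 0)
Byte[2]=25: 1-byte ASCII. cp=U+0025
Byte[3]=C8: 2-byte lead, need 1 cont bytes. acc=0x8
Byte[4]=87: continuation. acc=(acc<<6)|0x07=0x207
Completed: cp=U+0207 (starts at byte 3)
Byte[5]=75: 1-byte ASCII. cp=U+0075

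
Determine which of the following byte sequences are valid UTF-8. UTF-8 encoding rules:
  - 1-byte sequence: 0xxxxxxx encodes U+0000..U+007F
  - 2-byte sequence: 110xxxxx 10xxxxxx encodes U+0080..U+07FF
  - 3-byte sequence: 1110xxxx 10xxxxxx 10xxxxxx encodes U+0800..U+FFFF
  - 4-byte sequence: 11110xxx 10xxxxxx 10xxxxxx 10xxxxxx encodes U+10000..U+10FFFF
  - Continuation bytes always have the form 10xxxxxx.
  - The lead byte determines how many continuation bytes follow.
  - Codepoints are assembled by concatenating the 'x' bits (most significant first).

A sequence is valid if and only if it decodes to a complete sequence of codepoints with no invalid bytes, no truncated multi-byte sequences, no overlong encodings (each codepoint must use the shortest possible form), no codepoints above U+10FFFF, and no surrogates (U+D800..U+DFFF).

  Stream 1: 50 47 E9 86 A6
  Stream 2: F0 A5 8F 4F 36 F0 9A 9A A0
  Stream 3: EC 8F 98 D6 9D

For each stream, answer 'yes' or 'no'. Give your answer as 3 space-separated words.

Stream 1: decodes cleanly. VALID
Stream 2: error at byte offset 3. INVALID
Stream 3: decodes cleanly. VALID

Answer: yes no yes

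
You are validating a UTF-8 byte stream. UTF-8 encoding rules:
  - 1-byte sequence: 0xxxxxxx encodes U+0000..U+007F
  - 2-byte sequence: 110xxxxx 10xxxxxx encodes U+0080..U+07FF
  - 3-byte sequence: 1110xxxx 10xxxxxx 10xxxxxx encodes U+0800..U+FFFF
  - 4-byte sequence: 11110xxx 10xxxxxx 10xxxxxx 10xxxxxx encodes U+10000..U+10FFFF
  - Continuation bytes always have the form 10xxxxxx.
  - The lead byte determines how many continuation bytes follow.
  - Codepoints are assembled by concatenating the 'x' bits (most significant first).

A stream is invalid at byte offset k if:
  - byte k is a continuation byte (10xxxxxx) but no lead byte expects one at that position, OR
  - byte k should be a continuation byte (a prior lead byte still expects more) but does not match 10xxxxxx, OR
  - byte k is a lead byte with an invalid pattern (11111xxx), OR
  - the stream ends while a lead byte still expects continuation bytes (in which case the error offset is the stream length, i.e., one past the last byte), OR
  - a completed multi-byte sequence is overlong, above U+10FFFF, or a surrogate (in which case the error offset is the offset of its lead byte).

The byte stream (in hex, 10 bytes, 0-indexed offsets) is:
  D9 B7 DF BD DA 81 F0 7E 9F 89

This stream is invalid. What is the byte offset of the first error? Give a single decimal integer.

Answer: 7

Derivation:
Byte[0]=D9: 2-byte lead, need 1 cont bytes. acc=0x19
Byte[1]=B7: continuation. acc=(acc<<6)|0x37=0x677
Completed: cp=U+0677 (starts at byte 0)
Byte[2]=DF: 2-byte lead, need 1 cont bytes. acc=0x1F
Byte[3]=BD: continuation. acc=(acc<<6)|0x3D=0x7FD
Completed: cp=U+07FD (starts at byte 2)
Byte[4]=DA: 2-byte lead, need 1 cont bytes. acc=0x1A
Byte[5]=81: continuation. acc=(acc<<6)|0x01=0x681
Completed: cp=U+0681 (starts at byte 4)
Byte[6]=F0: 4-byte lead, need 3 cont bytes. acc=0x0
Byte[7]=7E: expected 10xxxxxx continuation. INVALID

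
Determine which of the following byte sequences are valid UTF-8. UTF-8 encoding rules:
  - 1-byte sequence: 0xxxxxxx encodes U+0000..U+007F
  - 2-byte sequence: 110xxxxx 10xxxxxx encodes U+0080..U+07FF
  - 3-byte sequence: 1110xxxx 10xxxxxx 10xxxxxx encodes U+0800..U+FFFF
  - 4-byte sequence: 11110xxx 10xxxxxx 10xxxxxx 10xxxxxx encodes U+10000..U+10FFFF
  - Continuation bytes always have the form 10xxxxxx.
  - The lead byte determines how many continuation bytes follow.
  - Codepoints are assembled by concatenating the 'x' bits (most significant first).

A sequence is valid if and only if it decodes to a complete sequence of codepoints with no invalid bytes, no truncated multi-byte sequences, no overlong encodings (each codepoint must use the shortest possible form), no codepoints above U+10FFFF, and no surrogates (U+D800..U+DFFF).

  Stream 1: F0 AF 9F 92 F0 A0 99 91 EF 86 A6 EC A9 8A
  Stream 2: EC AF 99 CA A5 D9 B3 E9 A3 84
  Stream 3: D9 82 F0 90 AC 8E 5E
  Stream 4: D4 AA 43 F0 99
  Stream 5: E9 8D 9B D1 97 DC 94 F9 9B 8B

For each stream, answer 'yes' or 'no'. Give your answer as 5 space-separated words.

Stream 1: decodes cleanly. VALID
Stream 2: decodes cleanly. VALID
Stream 3: decodes cleanly. VALID
Stream 4: error at byte offset 5. INVALID
Stream 5: error at byte offset 7. INVALID

Answer: yes yes yes no no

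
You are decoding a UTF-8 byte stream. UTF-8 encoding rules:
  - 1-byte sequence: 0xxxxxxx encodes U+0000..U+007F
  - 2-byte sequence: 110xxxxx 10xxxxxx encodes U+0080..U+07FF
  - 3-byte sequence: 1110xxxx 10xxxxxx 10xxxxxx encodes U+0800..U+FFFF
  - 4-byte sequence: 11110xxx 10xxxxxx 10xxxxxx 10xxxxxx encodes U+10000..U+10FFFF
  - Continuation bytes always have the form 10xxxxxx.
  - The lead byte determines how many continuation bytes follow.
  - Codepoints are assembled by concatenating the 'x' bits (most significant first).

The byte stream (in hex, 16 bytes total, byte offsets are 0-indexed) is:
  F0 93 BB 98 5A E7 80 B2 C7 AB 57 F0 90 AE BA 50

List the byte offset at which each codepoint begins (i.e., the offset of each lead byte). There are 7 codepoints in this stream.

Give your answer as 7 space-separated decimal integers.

Byte[0]=F0: 4-byte lead, need 3 cont bytes. acc=0x0
Byte[1]=93: continuation. acc=(acc<<6)|0x13=0x13
Byte[2]=BB: continuation. acc=(acc<<6)|0x3B=0x4FB
Byte[3]=98: continuation. acc=(acc<<6)|0x18=0x13ED8
Completed: cp=U+13ED8 (starts at byte 0)
Byte[4]=5A: 1-byte ASCII. cp=U+005A
Byte[5]=E7: 3-byte lead, need 2 cont bytes. acc=0x7
Byte[6]=80: continuation. acc=(acc<<6)|0x00=0x1C0
Byte[7]=B2: continuation. acc=(acc<<6)|0x32=0x7032
Completed: cp=U+7032 (starts at byte 5)
Byte[8]=C7: 2-byte lead, need 1 cont bytes. acc=0x7
Byte[9]=AB: continuation. acc=(acc<<6)|0x2B=0x1EB
Completed: cp=U+01EB (starts at byte 8)
Byte[10]=57: 1-byte ASCII. cp=U+0057
Byte[11]=F0: 4-byte lead, need 3 cont bytes. acc=0x0
Byte[12]=90: continuation. acc=(acc<<6)|0x10=0x10
Byte[13]=AE: continuation. acc=(acc<<6)|0x2E=0x42E
Byte[14]=BA: continuation. acc=(acc<<6)|0x3A=0x10BBA
Completed: cp=U+10BBA (starts at byte 11)
Byte[15]=50: 1-byte ASCII. cp=U+0050

Answer: 0 4 5 8 10 11 15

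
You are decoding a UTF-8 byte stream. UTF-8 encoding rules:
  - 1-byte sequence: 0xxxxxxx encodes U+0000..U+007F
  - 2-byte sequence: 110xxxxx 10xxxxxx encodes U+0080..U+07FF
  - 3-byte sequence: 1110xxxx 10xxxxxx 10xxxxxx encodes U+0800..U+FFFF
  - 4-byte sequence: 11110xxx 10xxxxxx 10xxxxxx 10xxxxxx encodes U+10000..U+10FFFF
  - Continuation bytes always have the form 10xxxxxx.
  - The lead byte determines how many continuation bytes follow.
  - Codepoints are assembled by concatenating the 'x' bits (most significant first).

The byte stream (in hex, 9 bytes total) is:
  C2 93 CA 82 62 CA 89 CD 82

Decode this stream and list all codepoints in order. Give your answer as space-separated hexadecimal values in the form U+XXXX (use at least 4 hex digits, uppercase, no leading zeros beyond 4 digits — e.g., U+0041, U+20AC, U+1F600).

Answer: U+0093 U+0282 U+0062 U+0289 U+0342

Derivation:
Byte[0]=C2: 2-byte lead, need 1 cont bytes. acc=0x2
Byte[1]=93: continuation. acc=(acc<<6)|0x13=0x93
Completed: cp=U+0093 (starts at byte 0)
Byte[2]=CA: 2-byte lead, need 1 cont bytes. acc=0xA
Byte[3]=82: continuation. acc=(acc<<6)|0x02=0x282
Completed: cp=U+0282 (starts at byte 2)
Byte[4]=62: 1-byte ASCII. cp=U+0062
Byte[5]=CA: 2-byte lead, need 1 cont bytes. acc=0xA
Byte[6]=89: continuation. acc=(acc<<6)|0x09=0x289
Completed: cp=U+0289 (starts at byte 5)
Byte[7]=CD: 2-byte lead, need 1 cont bytes. acc=0xD
Byte[8]=82: continuation. acc=(acc<<6)|0x02=0x342
Completed: cp=U+0342 (starts at byte 7)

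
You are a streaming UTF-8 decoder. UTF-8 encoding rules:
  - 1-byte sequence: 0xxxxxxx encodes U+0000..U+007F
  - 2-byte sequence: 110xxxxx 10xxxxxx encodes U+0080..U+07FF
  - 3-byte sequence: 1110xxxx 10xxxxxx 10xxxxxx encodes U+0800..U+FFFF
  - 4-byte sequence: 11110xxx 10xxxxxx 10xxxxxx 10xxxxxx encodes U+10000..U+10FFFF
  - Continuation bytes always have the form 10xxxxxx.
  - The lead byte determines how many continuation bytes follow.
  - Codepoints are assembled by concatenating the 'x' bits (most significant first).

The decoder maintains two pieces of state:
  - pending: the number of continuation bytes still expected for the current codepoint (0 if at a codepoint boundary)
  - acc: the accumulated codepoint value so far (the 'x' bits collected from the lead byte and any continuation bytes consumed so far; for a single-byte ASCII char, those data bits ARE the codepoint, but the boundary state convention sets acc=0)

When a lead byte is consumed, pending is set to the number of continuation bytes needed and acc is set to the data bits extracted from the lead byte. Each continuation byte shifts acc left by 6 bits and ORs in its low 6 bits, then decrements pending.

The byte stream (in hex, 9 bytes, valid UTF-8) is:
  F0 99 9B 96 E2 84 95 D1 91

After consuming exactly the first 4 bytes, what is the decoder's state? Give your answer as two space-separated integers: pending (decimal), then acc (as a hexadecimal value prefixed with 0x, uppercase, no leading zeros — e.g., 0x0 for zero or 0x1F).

Byte[0]=F0: 4-byte lead. pending=3, acc=0x0
Byte[1]=99: continuation. acc=(acc<<6)|0x19=0x19, pending=2
Byte[2]=9B: continuation. acc=(acc<<6)|0x1B=0x65B, pending=1
Byte[3]=96: continuation. acc=(acc<<6)|0x16=0x196D6, pending=0

Answer: 0 0x196D6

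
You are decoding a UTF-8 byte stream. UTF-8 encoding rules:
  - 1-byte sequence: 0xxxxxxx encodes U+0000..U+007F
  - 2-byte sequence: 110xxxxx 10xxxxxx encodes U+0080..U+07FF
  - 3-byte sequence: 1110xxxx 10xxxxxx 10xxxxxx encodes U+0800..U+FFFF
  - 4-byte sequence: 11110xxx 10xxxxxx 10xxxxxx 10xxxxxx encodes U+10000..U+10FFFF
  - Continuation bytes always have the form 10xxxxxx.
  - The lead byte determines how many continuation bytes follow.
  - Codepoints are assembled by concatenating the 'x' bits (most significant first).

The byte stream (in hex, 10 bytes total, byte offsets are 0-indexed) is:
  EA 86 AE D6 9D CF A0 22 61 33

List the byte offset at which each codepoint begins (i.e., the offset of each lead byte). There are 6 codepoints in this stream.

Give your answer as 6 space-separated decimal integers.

Answer: 0 3 5 7 8 9

Derivation:
Byte[0]=EA: 3-byte lead, need 2 cont bytes. acc=0xA
Byte[1]=86: continuation. acc=(acc<<6)|0x06=0x286
Byte[2]=AE: continuation. acc=(acc<<6)|0x2E=0xA1AE
Completed: cp=U+A1AE (starts at byte 0)
Byte[3]=D6: 2-byte lead, need 1 cont bytes. acc=0x16
Byte[4]=9D: continuation. acc=(acc<<6)|0x1D=0x59D
Completed: cp=U+059D (starts at byte 3)
Byte[5]=CF: 2-byte lead, need 1 cont bytes. acc=0xF
Byte[6]=A0: continuation. acc=(acc<<6)|0x20=0x3E0
Completed: cp=U+03E0 (starts at byte 5)
Byte[7]=22: 1-byte ASCII. cp=U+0022
Byte[8]=61: 1-byte ASCII. cp=U+0061
Byte[9]=33: 1-byte ASCII. cp=U+0033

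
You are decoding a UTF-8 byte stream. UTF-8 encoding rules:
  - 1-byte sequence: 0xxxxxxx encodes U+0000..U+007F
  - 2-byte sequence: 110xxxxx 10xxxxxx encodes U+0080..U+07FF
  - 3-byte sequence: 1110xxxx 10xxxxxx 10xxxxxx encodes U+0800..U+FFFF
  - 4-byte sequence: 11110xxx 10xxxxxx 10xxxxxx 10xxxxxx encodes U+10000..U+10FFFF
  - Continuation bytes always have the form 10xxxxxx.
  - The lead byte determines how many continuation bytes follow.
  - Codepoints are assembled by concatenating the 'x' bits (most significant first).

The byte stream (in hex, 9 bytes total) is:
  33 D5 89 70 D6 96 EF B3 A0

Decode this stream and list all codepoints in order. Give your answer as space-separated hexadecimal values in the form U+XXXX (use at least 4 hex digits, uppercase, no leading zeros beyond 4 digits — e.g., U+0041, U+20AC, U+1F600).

Byte[0]=33: 1-byte ASCII. cp=U+0033
Byte[1]=D5: 2-byte lead, need 1 cont bytes. acc=0x15
Byte[2]=89: continuation. acc=(acc<<6)|0x09=0x549
Completed: cp=U+0549 (starts at byte 1)
Byte[3]=70: 1-byte ASCII. cp=U+0070
Byte[4]=D6: 2-byte lead, need 1 cont bytes. acc=0x16
Byte[5]=96: continuation. acc=(acc<<6)|0x16=0x596
Completed: cp=U+0596 (starts at byte 4)
Byte[6]=EF: 3-byte lead, need 2 cont bytes. acc=0xF
Byte[7]=B3: continuation. acc=(acc<<6)|0x33=0x3F3
Byte[8]=A0: continuation. acc=(acc<<6)|0x20=0xFCE0
Completed: cp=U+FCE0 (starts at byte 6)

Answer: U+0033 U+0549 U+0070 U+0596 U+FCE0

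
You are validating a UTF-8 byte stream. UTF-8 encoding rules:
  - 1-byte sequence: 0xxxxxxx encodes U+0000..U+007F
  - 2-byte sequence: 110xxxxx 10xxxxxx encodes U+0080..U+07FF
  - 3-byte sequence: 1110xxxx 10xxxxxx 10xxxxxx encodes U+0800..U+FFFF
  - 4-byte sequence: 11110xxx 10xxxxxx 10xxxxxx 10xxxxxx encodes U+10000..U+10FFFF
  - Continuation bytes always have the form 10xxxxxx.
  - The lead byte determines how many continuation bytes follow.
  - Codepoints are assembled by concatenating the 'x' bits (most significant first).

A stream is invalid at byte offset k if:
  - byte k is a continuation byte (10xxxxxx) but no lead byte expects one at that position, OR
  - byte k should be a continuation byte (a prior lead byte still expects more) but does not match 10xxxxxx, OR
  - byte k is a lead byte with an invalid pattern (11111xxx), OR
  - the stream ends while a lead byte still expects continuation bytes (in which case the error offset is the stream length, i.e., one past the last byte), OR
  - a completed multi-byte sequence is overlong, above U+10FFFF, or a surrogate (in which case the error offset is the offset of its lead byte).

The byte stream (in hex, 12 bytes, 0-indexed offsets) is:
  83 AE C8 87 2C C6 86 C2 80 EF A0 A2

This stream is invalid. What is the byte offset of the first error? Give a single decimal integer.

Answer: 0

Derivation:
Byte[0]=83: INVALID lead byte (not 0xxx/110x/1110/11110)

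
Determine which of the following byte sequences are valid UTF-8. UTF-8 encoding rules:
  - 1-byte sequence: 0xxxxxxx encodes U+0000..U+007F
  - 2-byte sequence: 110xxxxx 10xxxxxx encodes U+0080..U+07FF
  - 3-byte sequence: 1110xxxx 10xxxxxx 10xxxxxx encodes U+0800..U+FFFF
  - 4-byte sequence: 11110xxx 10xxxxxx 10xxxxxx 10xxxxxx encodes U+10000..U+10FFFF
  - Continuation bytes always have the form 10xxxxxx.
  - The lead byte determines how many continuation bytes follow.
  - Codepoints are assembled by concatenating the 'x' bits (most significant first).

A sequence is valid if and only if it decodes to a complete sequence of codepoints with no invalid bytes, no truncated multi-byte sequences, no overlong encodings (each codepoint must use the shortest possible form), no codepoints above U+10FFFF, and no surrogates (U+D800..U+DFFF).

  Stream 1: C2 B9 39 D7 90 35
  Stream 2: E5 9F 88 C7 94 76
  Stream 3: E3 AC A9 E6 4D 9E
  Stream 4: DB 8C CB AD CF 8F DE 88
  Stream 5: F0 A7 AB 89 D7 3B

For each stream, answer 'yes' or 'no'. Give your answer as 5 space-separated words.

Stream 1: decodes cleanly. VALID
Stream 2: decodes cleanly. VALID
Stream 3: error at byte offset 4. INVALID
Stream 4: decodes cleanly. VALID
Stream 5: error at byte offset 5. INVALID

Answer: yes yes no yes no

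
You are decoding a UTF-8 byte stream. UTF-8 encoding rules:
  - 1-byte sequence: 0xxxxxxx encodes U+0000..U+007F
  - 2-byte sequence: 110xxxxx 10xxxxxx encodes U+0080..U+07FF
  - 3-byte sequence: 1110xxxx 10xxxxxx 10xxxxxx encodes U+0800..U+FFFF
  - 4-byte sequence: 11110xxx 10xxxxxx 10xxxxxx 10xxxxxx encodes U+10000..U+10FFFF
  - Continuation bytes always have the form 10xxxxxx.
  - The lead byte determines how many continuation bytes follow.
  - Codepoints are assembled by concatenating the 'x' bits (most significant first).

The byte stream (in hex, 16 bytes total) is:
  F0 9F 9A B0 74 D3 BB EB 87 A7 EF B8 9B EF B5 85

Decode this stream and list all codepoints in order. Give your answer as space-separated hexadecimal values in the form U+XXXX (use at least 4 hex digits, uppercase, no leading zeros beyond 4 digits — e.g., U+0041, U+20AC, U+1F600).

Answer: U+1F6B0 U+0074 U+04FB U+B1E7 U+FE1B U+FD45

Derivation:
Byte[0]=F0: 4-byte lead, need 3 cont bytes. acc=0x0
Byte[1]=9F: continuation. acc=(acc<<6)|0x1F=0x1F
Byte[2]=9A: continuation. acc=(acc<<6)|0x1A=0x7DA
Byte[3]=B0: continuation. acc=(acc<<6)|0x30=0x1F6B0
Completed: cp=U+1F6B0 (starts at byte 0)
Byte[4]=74: 1-byte ASCII. cp=U+0074
Byte[5]=D3: 2-byte lead, need 1 cont bytes. acc=0x13
Byte[6]=BB: continuation. acc=(acc<<6)|0x3B=0x4FB
Completed: cp=U+04FB (starts at byte 5)
Byte[7]=EB: 3-byte lead, need 2 cont bytes. acc=0xB
Byte[8]=87: continuation. acc=(acc<<6)|0x07=0x2C7
Byte[9]=A7: continuation. acc=(acc<<6)|0x27=0xB1E7
Completed: cp=U+B1E7 (starts at byte 7)
Byte[10]=EF: 3-byte lead, need 2 cont bytes. acc=0xF
Byte[11]=B8: continuation. acc=(acc<<6)|0x38=0x3F8
Byte[12]=9B: continuation. acc=(acc<<6)|0x1B=0xFE1B
Completed: cp=U+FE1B (starts at byte 10)
Byte[13]=EF: 3-byte lead, need 2 cont bytes. acc=0xF
Byte[14]=B5: continuation. acc=(acc<<6)|0x35=0x3F5
Byte[15]=85: continuation. acc=(acc<<6)|0x05=0xFD45
Completed: cp=U+FD45 (starts at byte 13)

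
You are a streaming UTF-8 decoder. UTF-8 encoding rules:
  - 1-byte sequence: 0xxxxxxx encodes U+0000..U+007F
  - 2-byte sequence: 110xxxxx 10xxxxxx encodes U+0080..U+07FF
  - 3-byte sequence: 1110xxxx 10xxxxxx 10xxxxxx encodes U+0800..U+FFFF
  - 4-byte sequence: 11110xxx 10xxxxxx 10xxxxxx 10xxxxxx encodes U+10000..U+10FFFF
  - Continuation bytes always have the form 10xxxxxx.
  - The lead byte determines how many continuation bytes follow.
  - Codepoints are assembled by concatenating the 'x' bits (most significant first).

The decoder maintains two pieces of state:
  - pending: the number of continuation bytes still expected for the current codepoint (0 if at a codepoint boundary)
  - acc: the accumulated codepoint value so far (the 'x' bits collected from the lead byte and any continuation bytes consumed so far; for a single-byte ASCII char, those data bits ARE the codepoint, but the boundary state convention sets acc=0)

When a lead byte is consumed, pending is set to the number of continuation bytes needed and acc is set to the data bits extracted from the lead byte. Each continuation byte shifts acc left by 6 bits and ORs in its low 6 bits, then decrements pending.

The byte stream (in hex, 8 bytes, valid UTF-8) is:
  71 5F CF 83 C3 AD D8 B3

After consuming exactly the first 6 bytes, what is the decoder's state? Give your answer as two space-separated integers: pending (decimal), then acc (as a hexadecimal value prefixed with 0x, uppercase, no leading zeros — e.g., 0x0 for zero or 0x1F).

Answer: 0 0xED

Derivation:
Byte[0]=71: 1-byte. pending=0, acc=0x0
Byte[1]=5F: 1-byte. pending=0, acc=0x0
Byte[2]=CF: 2-byte lead. pending=1, acc=0xF
Byte[3]=83: continuation. acc=(acc<<6)|0x03=0x3C3, pending=0
Byte[4]=C3: 2-byte lead. pending=1, acc=0x3
Byte[5]=AD: continuation. acc=(acc<<6)|0x2D=0xED, pending=0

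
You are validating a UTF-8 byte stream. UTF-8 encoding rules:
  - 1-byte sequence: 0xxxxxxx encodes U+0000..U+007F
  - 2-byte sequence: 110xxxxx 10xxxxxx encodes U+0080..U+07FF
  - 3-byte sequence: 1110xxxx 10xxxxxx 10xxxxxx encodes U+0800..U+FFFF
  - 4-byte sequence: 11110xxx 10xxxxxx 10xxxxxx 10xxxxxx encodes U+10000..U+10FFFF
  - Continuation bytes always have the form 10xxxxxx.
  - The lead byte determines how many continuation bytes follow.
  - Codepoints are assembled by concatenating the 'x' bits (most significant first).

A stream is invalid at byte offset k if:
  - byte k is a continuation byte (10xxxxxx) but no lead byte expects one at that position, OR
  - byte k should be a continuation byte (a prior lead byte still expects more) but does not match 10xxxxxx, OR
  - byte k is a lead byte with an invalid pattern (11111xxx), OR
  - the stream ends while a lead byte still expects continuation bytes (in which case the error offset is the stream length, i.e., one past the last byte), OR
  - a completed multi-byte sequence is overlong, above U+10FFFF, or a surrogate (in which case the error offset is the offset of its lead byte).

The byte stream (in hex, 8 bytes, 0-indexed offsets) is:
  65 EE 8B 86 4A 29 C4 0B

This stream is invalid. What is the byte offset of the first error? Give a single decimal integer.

Answer: 7

Derivation:
Byte[0]=65: 1-byte ASCII. cp=U+0065
Byte[1]=EE: 3-byte lead, need 2 cont bytes. acc=0xE
Byte[2]=8B: continuation. acc=(acc<<6)|0x0B=0x38B
Byte[3]=86: continuation. acc=(acc<<6)|0x06=0xE2C6
Completed: cp=U+E2C6 (starts at byte 1)
Byte[4]=4A: 1-byte ASCII. cp=U+004A
Byte[5]=29: 1-byte ASCII. cp=U+0029
Byte[6]=C4: 2-byte lead, need 1 cont bytes. acc=0x4
Byte[7]=0B: expected 10xxxxxx continuation. INVALID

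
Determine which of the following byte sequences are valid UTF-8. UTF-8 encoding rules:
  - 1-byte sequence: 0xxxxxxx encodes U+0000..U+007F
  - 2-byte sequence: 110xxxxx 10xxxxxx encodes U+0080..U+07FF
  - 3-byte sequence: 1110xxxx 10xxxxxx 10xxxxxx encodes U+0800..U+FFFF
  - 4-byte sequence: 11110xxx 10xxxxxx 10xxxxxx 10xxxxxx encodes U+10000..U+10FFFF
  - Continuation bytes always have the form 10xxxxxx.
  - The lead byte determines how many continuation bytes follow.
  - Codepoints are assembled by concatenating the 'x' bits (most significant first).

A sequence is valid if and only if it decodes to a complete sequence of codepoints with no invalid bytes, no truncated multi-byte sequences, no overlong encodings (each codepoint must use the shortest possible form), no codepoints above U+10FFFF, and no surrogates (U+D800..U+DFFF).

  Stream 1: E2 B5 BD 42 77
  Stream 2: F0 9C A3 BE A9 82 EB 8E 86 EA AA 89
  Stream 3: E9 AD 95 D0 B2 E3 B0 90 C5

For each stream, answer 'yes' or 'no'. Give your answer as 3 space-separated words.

Answer: yes no no

Derivation:
Stream 1: decodes cleanly. VALID
Stream 2: error at byte offset 4. INVALID
Stream 3: error at byte offset 9. INVALID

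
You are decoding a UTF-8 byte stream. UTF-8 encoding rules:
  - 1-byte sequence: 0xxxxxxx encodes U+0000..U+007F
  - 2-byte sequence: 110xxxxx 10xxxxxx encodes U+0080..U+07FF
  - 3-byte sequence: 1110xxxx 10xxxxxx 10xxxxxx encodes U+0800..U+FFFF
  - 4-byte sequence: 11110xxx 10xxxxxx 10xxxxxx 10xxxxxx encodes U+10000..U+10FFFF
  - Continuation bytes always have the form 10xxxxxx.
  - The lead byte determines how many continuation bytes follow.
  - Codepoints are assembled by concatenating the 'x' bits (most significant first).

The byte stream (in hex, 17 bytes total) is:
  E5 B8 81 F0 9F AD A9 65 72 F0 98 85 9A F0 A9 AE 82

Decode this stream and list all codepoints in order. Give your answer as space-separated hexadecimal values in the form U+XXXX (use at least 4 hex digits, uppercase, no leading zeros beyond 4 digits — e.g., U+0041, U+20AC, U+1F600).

Answer: U+5E01 U+1FB69 U+0065 U+0072 U+1815A U+29B82

Derivation:
Byte[0]=E5: 3-byte lead, need 2 cont bytes. acc=0x5
Byte[1]=B8: continuation. acc=(acc<<6)|0x38=0x178
Byte[2]=81: continuation. acc=(acc<<6)|0x01=0x5E01
Completed: cp=U+5E01 (starts at byte 0)
Byte[3]=F0: 4-byte lead, need 3 cont bytes. acc=0x0
Byte[4]=9F: continuation. acc=(acc<<6)|0x1F=0x1F
Byte[5]=AD: continuation. acc=(acc<<6)|0x2D=0x7ED
Byte[6]=A9: continuation. acc=(acc<<6)|0x29=0x1FB69
Completed: cp=U+1FB69 (starts at byte 3)
Byte[7]=65: 1-byte ASCII. cp=U+0065
Byte[8]=72: 1-byte ASCII. cp=U+0072
Byte[9]=F0: 4-byte lead, need 3 cont bytes. acc=0x0
Byte[10]=98: continuation. acc=(acc<<6)|0x18=0x18
Byte[11]=85: continuation. acc=(acc<<6)|0x05=0x605
Byte[12]=9A: continuation. acc=(acc<<6)|0x1A=0x1815A
Completed: cp=U+1815A (starts at byte 9)
Byte[13]=F0: 4-byte lead, need 3 cont bytes. acc=0x0
Byte[14]=A9: continuation. acc=(acc<<6)|0x29=0x29
Byte[15]=AE: continuation. acc=(acc<<6)|0x2E=0xA6E
Byte[16]=82: continuation. acc=(acc<<6)|0x02=0x29B82
Completed: cp=U+29B82 (starts at byte 13)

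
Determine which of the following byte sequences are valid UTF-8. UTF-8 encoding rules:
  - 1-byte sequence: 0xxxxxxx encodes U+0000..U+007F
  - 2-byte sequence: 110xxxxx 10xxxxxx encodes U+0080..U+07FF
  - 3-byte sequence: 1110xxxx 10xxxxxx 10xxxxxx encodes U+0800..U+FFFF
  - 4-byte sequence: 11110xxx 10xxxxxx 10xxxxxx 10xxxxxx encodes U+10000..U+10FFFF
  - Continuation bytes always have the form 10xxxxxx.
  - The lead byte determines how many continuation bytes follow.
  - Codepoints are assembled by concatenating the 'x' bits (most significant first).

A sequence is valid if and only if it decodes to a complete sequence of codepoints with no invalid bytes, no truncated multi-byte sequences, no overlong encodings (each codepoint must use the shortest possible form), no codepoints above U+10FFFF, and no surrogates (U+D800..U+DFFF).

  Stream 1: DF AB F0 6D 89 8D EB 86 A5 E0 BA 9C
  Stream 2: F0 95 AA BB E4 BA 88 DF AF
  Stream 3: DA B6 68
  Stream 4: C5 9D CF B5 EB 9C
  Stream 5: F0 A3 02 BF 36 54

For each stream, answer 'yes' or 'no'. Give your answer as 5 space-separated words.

Stream 1: error at byte offset 3. INVALID
Stream 2: decodes cleanly. VALID
Stream 3: decodes cleanly. VALID
Stream 4: error at byte offset 6. INVALID
Stream 5: error at byte offset 2. INVALID

Answer: no yes yes no no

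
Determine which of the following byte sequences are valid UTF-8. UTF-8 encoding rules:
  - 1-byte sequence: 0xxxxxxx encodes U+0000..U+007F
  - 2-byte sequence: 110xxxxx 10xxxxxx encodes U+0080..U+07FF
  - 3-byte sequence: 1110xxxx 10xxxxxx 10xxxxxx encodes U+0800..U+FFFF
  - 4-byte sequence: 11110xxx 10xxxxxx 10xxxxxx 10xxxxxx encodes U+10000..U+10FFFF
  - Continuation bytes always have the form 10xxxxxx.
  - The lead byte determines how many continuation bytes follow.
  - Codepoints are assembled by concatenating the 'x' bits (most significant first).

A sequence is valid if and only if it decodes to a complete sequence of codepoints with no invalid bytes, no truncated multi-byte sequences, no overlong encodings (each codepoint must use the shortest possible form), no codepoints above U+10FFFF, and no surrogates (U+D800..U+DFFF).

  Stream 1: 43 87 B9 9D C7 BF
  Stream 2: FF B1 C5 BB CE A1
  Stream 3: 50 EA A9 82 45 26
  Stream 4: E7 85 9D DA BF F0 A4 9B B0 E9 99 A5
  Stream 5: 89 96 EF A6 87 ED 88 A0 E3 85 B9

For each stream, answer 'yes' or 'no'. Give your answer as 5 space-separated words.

Stream 1: error at byte offset 1. INVALID
Stream 2: error at byte offset 0. INVALID
Stream 3: decodes cleanly. VALID
Stream 4: decodes cleanly. VALID
Stream 5: error at byte offset 0. INVALID

Answer: no no yes yes no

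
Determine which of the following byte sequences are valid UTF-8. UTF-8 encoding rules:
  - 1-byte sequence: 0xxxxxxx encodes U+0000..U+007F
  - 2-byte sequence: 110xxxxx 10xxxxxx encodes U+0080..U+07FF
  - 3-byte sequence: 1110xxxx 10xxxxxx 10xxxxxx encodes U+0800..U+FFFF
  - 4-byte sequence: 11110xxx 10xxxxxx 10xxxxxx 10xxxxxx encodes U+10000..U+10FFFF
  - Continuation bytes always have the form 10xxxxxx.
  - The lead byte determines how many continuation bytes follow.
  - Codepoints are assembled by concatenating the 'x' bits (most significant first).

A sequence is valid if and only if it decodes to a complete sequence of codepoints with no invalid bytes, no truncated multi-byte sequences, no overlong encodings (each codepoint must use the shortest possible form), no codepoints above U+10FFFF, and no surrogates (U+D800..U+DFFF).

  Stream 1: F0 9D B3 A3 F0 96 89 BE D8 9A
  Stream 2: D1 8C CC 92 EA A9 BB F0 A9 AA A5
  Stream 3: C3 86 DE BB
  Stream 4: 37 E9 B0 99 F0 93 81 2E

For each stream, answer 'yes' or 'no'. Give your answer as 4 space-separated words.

Answer: yes yes yes no

Derivation:
Stream 1: decodes cleanly. VALID
Stream 2: decodes cleanly. VALID
Stream 3: decodes cleanly. VALID
Stream 4: error at byte offset 7. INVALID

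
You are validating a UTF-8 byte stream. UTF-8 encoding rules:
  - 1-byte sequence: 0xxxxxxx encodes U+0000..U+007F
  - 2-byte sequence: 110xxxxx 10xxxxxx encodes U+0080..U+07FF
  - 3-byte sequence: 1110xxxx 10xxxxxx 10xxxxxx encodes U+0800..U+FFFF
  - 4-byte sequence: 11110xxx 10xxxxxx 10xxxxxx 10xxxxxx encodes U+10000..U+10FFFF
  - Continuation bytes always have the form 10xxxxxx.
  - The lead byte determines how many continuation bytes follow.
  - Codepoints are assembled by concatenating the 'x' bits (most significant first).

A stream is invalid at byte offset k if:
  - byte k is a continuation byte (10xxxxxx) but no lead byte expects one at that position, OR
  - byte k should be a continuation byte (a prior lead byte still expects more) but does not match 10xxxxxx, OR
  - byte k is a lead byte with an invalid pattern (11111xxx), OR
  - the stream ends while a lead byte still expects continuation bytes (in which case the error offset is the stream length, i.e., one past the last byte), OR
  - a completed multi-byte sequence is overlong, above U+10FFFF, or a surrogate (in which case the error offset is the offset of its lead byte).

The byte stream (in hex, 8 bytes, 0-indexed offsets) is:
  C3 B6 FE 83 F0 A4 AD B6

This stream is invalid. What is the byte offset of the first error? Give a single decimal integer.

Answer: 2

Derivation:
Byte[0]=C3: 2-byte lead, need 1 cont bytes. acc=0x3
Byte[1]=B6: continuation. acc=(acc<<6)|0x36=0xF6
Completed: cp=U+00F6 (starts at byte 0)
Byte[2]=FE: INVALID lead byte (not 0xxx/110x/1110/11110)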